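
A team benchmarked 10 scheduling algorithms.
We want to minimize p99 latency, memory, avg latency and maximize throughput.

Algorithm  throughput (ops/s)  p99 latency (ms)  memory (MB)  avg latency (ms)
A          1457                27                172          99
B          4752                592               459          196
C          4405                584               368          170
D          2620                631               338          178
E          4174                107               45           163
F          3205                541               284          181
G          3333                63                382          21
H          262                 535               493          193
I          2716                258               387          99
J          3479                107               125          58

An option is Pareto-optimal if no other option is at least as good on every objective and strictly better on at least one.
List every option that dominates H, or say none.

A: throughput 1457≥262, p99 latency 27≤535, memory 172≤493, avg latency 99≤193 — dominates H.
E: throughput 4174≥262, p99 latency 107≤535, memory 45≤493, avg latency 163≤193 — dominates H.
G: throughput 3333≥262, p99 latency 63≤535, memory 382≤493, avg latency 21≤193 — dominates H.
I: throughput 2716≥262, p99 latency 258≤535, memory 387≤493, avg latency 99≤193 — dominates H.
J: throughput 3479≥262, p99 latency 107≤535, memory 125≤493, avg latency 58≤193 — dominates H.
Others (B, C, D, F) are each worse than H on at least one objective.

A, E, G, I, J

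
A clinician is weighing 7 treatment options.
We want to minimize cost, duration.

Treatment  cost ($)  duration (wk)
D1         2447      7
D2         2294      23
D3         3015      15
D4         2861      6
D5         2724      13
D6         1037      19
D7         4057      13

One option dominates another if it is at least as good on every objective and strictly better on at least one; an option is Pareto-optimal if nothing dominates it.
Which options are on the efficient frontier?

D1: not dominated.
D2: dominated by D6 (cost 1037≤2294, duration 19≤23).
D3: dominated by D1 (cost 2447≤3015, duration 7≤15).
D4: not dominated (best duration).
D5: dominated by D1 (cost 2447≤2724, duration 7≤13).
D6: not dominated (best cost).
D7: dominated by D1 (cost 2447≤4057, duration 7≤13).

D1, D4, D6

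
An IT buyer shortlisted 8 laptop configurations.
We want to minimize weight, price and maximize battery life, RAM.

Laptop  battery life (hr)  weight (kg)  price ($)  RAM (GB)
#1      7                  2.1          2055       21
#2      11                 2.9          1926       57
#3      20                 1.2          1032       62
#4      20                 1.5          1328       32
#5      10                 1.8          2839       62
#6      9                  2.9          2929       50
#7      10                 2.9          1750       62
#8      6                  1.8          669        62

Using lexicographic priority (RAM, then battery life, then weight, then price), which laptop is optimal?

#3

First maximize RAM: best is 62, kept {#3, #5, #7, #8}.
Then maximize battery life: best is 20, kept {#3}.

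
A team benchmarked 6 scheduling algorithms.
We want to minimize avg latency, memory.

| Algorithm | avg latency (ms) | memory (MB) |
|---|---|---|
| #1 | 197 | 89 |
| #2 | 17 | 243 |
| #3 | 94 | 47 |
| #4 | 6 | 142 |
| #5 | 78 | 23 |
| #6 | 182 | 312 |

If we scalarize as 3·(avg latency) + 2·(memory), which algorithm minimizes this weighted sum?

#1: 3·197 + 2·89 = 769
#2: 3·17 + 2·243 = 537
#3: 3·94 + 2·47 = 376
#4: 3·6 + 2·142 = 302
#5: 3·78 + 2·23 = 280
#6: 3·182 + 2·312 = 1170
Lowest: #5 at 280.

#5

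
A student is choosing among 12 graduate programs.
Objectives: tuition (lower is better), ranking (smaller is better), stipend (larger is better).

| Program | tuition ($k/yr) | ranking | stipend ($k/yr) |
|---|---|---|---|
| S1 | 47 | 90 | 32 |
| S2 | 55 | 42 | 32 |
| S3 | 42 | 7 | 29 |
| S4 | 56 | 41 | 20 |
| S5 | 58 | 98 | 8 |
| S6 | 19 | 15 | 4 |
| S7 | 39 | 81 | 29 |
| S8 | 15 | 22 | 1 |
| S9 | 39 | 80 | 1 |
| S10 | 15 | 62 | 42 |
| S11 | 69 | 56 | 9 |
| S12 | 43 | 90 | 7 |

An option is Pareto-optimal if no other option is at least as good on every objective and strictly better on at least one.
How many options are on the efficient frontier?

S1: dominated by S10 (tuition 15≤47, ranking 62≤90, stipend 42≥32).
S2: not dominated.
S3: not dominated (best ranking).
S4: dominated by S3 (tuition 42≤56, ranking 7≤41, stipend 29≥20).
S5: dominated by S1 (tuition 47≤58, ranking 90≤98, stipend 32≥8).
S6: not dominated.
S7: dominated by S10 (tuition 15≤39, ranking 62≤81, stipend 42≥29).
S8: not dominated.
S9: dominated by S6 (tuition 19≤39, ranking 15≤80, stipend 4≥1).
S10: not dominated (best stipend).
S11: dominated by S2 (tuition 55≤69, ranking 42≤56, stipend 32≥9).
S12: dominated by S3 (tuition 42≤43, ranking 7≤90, stipend 29≥7).
Pareto-optimal: S2, S3, S6, S8, S10 → 5.

5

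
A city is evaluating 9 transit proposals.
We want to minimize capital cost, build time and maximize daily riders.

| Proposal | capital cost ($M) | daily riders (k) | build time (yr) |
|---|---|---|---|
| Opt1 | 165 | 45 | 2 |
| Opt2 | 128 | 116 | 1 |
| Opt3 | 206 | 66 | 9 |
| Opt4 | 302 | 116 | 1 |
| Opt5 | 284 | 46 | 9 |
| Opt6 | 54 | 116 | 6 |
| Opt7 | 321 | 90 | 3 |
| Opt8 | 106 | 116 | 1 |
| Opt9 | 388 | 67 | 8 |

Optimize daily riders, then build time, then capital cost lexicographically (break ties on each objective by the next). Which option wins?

Opt8

First maximize daily riders: best is 116, kept {Opt2, Opt4, Opt6, Opt8}.
Then minimize build time: best is 1, kept {Opt2, Opt4, Opt8}.
Then minimize capital cost: best is 106, kept {Opt8}.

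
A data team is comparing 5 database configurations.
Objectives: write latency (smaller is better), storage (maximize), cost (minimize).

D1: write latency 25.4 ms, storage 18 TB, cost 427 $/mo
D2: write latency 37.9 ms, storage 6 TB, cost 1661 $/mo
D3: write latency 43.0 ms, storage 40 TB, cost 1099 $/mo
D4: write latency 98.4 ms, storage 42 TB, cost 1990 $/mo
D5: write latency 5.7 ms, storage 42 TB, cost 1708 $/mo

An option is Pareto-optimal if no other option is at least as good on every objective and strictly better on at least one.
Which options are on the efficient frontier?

D1, D3, D5

D1: not dominated (best cost).
D2: dominated by D1 (write latency 25.4≤37.9, storage 18≥6, cost 427≤1661).
D3: not dominated.
D4: dominated by D5 (write latency 5.7≤98.4, storage 42≥42, cost 1708≤1990).
D5: not dominated (best write latency).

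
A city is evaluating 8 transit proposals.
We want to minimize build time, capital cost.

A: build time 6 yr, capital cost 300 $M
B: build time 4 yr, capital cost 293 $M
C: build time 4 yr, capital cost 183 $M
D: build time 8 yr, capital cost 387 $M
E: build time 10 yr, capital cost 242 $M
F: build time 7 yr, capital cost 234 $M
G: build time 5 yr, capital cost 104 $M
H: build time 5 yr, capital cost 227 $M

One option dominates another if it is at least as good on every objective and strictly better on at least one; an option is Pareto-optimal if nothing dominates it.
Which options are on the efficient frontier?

A: dominated by B (build time 4≤6, capital cost 293≤300).
B: dominated by C (build time 4≤4, capital cost 183≤293).
C: not dominated.
D: dominated by A (build time 6≤8, capital cost 300≤387).
E: dominated by C (build time 4≤10, capital cost 183≤242).
F: dominated by C (build time 4≤7, capital cost 183≤234).
G: not dominated (best capital cost).
H: dominated by C (build time 4≤5, capital cost 183≤227).

C, G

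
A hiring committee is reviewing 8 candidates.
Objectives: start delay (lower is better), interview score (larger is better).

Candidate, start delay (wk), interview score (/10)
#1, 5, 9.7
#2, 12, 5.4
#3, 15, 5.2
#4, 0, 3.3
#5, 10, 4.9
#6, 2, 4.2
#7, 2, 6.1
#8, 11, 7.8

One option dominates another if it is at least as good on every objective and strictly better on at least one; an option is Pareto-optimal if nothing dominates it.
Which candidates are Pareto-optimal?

#1: not dominated (best interview score).
#2: dominated by #1 (start delay 5≤12, interview score 9.7≥5.4).
#3: dominated by #1 (start delay 5≤15, interview score 9.7≥5.2).
#4: not dominated (best start delay).
#5: dominated by #1 (start delay 5≤10, interview score 9.7≥4.9).
#6: dominated by #7 (start delay 2≤2, interview score 6.1≥4.2).
#7: not dominated.
#8: dominated by #1 (start delay 5≤11, interview score 9.7≥7.8).

#1, #4, #7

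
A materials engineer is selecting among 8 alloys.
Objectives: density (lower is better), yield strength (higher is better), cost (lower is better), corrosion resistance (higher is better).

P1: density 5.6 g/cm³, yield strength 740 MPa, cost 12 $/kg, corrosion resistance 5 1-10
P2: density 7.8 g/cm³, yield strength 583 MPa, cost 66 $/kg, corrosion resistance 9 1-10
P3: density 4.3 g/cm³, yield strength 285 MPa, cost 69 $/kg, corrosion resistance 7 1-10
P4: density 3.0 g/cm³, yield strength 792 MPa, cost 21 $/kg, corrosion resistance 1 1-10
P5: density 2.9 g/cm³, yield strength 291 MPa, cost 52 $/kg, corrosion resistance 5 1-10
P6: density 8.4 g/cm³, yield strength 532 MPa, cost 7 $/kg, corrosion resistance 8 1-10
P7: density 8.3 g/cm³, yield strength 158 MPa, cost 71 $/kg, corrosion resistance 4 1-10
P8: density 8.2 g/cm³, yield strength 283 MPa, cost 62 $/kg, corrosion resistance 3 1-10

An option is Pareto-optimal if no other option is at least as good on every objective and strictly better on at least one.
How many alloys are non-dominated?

P1: not dominated.
P2: not dominated (best corrosion resistance).
P3: not dominated.
P4: not dominated (best yield strength).
P5: not dominated (best density).
P6: not dominated (best cost).
P7: dominated by P1 (density 5.6≤8.3, yield strength 740≥158, cost 12≤71, corrosion resistance 5≥4).
P8: dominated by P1 (density 5.6≤8.2, yield strength 740≥283, cost 12≤62, corrosion resistance 5≥3).
Pareto-optimal: P1, P2, P3, P4, P5, P6 → 6.

6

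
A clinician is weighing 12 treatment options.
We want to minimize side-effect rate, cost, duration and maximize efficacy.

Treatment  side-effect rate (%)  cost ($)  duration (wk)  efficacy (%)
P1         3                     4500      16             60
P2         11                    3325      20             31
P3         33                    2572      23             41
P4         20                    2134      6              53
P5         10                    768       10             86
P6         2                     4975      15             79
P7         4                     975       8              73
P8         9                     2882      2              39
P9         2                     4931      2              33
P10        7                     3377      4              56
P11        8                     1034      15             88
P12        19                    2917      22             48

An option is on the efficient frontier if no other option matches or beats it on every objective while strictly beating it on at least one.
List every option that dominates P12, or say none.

P5, P7, P11

P5: side-effect rate 10≤19, cost 768≤2917, duration 10≤22, efficacy 86≥48 — dominates P12.
P7: side-effect rate 4≤19, cost 975≤2917, duration 8≤22, efficacy 73≥48 — dominates P12.
P11: side-effect rate 8≤19, cost 1034≤2917, duration 15≤22, efficacy 88≥48 — dominates P12.
Others (P1, P2, P3, P4, P6, P8, P9, P10) are each worse than P12 on at least one objective.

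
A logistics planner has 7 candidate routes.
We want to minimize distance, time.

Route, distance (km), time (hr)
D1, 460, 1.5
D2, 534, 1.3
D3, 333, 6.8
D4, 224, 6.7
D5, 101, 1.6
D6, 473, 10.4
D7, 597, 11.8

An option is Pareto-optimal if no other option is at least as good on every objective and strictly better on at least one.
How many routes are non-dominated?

3

D1: not dominated.
D2: not dominated (best time).
D3: dominated by D4 (distance 224≤333, time 6.7≤6.8).
D4: dominated by D5 (distance 101≤224, time 1.6≤6.7).
D5: not dominated (best distance).
D6: dominated by D1 (distance 460≤473, time 1.5≤10.4).
D7: dominated by D1 (distance 460≤597, time 1.5≤11.8).
Pareto-optimal: D1, D2, D5 → 3.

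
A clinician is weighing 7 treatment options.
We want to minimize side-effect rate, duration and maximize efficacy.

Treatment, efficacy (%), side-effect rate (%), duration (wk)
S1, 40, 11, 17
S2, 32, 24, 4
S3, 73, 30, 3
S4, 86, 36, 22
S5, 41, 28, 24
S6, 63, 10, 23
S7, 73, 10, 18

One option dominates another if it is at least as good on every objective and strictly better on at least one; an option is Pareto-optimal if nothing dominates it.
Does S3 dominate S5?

No

S3 vs S5: S3 is worse on side-effect rate (30 vs 28), so it does not dominate S5.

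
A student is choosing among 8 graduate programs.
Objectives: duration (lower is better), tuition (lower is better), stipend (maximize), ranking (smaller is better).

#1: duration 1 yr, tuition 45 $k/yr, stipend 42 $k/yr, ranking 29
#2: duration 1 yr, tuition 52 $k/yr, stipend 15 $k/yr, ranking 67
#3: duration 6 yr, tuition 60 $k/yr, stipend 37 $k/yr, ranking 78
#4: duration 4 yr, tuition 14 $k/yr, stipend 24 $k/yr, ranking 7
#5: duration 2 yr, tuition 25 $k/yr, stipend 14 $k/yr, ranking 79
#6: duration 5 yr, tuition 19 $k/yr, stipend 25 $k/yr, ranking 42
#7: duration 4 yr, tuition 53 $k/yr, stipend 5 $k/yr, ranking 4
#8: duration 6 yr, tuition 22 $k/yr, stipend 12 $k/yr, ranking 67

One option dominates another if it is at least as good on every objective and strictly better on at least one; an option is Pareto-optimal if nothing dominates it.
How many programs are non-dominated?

5

#1: not dominated (best stipend).
#2: dominated by #1 (duration 1≤1, tuition 45≤52, stipend 42≥15, ranking 29≤67).
#3: dominated by #1 (duration 1≤6, tuition 45≤60, stipend 42≥37, ranking 29≤78).
#4: not dominated (best tuition).
#5: not dominated.
#6: not dominated.
#7: not dominated (best ranking).
#8: dominated by #4 (duration 4≤6, tuition 14≤22, stipend 24≥12, ranking 7≤67).
Pareto-optimal: #1, #4, #5, #6, #7 → 5.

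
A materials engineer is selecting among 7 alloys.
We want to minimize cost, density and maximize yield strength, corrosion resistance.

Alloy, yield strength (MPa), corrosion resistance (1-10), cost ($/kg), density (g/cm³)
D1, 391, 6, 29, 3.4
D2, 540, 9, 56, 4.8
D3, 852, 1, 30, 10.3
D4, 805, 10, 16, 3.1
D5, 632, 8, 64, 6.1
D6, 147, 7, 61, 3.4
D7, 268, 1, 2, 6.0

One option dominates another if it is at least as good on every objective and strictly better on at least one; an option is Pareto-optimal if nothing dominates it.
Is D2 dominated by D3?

No

D3 vs D2: D3 is worse on corrosion resistance (1 vs 9), so it does not dominate D2.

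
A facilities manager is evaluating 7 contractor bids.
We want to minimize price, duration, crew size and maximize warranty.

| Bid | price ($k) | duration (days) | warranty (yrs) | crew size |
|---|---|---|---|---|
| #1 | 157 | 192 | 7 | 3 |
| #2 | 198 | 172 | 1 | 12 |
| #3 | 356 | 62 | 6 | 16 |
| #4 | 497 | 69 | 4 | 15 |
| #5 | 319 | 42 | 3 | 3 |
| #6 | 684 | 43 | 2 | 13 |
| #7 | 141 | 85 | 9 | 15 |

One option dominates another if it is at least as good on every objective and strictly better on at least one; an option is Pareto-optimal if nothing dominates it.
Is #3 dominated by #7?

#7 vs #3: #7 is worse on duration (85 vs 62), so it does not dominate #3.

No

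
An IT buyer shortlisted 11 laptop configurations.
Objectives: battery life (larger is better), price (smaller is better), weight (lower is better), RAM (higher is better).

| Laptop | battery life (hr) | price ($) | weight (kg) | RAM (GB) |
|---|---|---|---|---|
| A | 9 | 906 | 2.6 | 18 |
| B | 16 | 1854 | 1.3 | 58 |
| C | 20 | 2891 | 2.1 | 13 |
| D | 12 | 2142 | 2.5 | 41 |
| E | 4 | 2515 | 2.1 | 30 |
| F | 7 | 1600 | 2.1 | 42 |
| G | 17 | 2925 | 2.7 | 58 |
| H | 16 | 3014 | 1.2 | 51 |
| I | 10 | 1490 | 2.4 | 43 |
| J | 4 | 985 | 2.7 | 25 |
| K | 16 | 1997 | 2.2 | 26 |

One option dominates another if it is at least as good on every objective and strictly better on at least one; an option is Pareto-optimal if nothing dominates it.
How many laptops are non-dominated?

8

A: not dominated (best price).
B: not dominated.
C: not dominated (best battery life).
D: dominated by B (battery life 16≥12, price 1854≤2142, weight 1.3≤2.5, RAM 58≥41).
E: dominated by B (battery life 16≥4, price 1854≤2515, weight 1.3≤2.1, RAM 58≥30).
F: not dominated.
G: not dominated.
H: not dominated (best weight).
I: not dominated.
J: not dominated.
K: dominated by B (battery life 16≥16, price 1854≤1997, weight 1.3≤2.2, RAM 58≥26).
Pareto-optimal: A, B, C, F, G, H, I, J → 8.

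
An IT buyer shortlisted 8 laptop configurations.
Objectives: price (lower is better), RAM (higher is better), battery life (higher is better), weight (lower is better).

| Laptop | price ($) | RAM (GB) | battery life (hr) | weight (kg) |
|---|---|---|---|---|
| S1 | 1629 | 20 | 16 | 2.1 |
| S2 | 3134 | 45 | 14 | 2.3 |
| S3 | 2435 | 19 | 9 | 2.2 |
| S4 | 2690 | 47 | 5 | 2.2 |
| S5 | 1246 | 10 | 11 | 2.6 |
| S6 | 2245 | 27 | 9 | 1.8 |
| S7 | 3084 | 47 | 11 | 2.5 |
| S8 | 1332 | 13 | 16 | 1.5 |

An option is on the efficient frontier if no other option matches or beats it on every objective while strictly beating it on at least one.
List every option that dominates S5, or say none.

none

S1: worse on price (1629 vs 1246).
S2: worse on price (3134 vs 1246).
S3: worse on price (2435 vs 1246).
S4: worse on price (2690 vs 1246).
S6: worse on price (2245 vs 1246).
S7: worse on price (3084 vs 1246).
S8: worse on price (1332 vs 1246).
No option dominates S5.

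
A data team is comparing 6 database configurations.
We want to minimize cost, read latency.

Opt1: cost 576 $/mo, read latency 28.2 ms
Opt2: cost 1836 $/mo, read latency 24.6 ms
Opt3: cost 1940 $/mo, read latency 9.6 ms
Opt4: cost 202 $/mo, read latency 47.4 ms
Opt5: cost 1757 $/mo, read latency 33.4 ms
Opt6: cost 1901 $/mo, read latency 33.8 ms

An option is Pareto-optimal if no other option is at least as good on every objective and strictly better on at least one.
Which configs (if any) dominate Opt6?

Opt1, Opt2, Opt5

Opt1: cost 576≤1901, read latency 28.2≤33.8 — dominates Opt6.
Opt2: cost 1836≤1901, read latency 24.6≤33.8 — dominates Opt6.
Opt5: cost 1757≤1901, read latency 33.4≤33.8 — dominates Opt6.
Others (Opt3, Opt4) are each worse than Opt6 on at least one objective.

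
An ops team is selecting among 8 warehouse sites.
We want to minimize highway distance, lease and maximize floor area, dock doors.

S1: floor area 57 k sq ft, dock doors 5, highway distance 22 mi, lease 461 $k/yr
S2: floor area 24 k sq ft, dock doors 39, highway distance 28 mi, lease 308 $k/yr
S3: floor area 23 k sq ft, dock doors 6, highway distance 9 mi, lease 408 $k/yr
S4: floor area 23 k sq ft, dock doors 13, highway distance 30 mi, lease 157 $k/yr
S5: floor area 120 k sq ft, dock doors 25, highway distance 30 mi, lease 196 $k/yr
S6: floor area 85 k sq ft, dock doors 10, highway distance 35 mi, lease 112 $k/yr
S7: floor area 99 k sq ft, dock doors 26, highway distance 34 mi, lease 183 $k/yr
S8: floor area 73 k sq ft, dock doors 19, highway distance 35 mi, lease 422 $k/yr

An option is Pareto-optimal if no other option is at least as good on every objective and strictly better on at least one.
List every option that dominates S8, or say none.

S5, S7

S5: floor area 120≥73, dock doors 25≥19, highway distance 30≤35, lease 196≤422 — dominates S8.
S7: floor area 99≥73, dock doors 26≥19, highway distance 34≤35, lease 183≤422 — dominates S8.
Others (S1, S2, S3, S4, S6) are each worse than S8 on at least one objective.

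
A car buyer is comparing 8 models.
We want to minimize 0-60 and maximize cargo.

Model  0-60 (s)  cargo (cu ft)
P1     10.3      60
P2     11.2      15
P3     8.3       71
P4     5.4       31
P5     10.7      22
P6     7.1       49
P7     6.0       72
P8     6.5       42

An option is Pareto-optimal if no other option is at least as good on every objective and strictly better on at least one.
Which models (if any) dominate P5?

P1: 0-60 10.3≤10.7, cargo 60≥22 — dominates P5.
P3: 0-60 8.3≤10.7, cargo 71≥22 — dominates P5.
P4: 0-60 5.4≤10.7, cargo 31≥22 — dominates P5.
P6: 0-60 7.1≤10.7, cargo 49≥22 — dominates P5.
P7: 0-60 6.0≤10.7, cargo 72≥22 — dominates P5.
P8: 0-60 6.5≤10.7, cargo 42≥22 — dominates P5.
Others (P2) are each worse than P5 on at least one objective.

P1, P3, P4, P6, P7, P8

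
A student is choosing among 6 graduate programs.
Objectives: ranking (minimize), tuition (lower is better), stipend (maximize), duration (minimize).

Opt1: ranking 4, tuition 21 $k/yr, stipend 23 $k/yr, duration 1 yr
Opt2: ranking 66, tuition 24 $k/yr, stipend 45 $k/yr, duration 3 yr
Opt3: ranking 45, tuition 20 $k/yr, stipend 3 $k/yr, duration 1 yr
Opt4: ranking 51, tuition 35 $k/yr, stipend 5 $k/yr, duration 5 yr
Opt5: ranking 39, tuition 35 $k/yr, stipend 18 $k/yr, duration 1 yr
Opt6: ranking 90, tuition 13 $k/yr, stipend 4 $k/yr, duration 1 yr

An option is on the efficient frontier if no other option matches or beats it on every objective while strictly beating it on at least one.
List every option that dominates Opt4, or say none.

Opt1: ranking 4≤51, tuition 21≤35, stipend 23≥5, duration 1≤5 — dominates Opt4.
Opt5: ranking 39≤51, tuition 35≤35, stipend 18≥5, duration 1≤5 — dominates Opt4.
Others (Opt2, Opt3, Opt6) are each worse than Opt4 on at least one objective.

Opt1, Opt5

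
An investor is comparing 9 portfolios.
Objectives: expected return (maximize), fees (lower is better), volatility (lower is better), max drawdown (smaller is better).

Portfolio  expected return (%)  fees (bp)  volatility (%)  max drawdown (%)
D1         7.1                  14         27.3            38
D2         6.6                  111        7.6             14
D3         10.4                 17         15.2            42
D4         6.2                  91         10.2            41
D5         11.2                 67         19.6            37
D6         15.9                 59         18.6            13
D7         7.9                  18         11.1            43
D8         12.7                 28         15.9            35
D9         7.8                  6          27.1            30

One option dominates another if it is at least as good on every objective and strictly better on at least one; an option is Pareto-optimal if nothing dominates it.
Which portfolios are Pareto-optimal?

D1: dominated by D9 (expected return 7.8≥7.1, fees 6≤14, volatility 27.1≤27.3, max drawdown 30≤38).
D2: not dominated (best volatility).
D3: not dominated.
D4: not dominated.
D5: dominated by D6 (expected return 15.9≥11.2, fees 59≤67, volatility 18.6≤19.6, max drawdown 13≤37).
D6: not dominated (best expected return).
D7: not dominated.
D8: not dominated.
D9: not dominated (best fees).

D2, D3, D4, D6, D7, D8, D9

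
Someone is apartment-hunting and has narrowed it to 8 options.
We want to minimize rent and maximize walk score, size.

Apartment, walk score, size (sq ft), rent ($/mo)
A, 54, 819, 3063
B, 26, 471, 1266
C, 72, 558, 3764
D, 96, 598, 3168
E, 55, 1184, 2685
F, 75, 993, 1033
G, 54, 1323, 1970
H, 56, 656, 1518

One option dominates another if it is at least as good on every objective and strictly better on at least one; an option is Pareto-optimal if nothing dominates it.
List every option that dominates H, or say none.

F: walk score 75≥56, size 993≥656, rent 1033≤1518 — dominates H.
Others (A, B, C, D, E, G) are each worse than H on at least one objective.

F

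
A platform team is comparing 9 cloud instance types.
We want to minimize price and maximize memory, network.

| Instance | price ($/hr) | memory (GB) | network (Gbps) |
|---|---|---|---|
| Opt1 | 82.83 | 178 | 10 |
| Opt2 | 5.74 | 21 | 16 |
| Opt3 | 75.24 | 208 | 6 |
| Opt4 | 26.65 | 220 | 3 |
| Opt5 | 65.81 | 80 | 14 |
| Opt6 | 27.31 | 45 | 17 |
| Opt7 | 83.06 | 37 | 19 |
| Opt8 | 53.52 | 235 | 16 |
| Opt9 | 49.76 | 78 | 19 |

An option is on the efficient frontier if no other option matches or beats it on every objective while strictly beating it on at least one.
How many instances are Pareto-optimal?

5

Opt1: dominated by Opt8 (price 53.52≤82.83, memory 235≥178, network 16≥10).
Opt2: not dominated (best price).
Opt3: dominated by Opt8 (price 53.52≤75.24, memory 235≥208, network 16≥6).
Opt4: not dominated.
Opt5: dominated by Opt8 (price 53.52≤65.81, memory 235≥80, network 16≥14).
Opt6: not dominated.
Opt7: dominated by Opt9 (price 49.76≤83.06, memory 78≥37, network 19≥19).
Opt8: not dominated (best memory).
Opt9: not dominated.
Pareto-optimal: Opt2, Opt4, Opt6, Opt8, Opt9 → 5.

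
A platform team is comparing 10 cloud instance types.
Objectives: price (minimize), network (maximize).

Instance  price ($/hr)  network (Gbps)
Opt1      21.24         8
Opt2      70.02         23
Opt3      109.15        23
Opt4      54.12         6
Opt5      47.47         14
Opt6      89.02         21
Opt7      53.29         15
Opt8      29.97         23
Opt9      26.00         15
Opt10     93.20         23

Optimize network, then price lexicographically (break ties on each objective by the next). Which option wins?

First maximize network: best is 23, kept {Opt2, Opt3, Opt8, Opt10}.
Then minimize price: best is 29.97, kept {Opt8}.

Opt8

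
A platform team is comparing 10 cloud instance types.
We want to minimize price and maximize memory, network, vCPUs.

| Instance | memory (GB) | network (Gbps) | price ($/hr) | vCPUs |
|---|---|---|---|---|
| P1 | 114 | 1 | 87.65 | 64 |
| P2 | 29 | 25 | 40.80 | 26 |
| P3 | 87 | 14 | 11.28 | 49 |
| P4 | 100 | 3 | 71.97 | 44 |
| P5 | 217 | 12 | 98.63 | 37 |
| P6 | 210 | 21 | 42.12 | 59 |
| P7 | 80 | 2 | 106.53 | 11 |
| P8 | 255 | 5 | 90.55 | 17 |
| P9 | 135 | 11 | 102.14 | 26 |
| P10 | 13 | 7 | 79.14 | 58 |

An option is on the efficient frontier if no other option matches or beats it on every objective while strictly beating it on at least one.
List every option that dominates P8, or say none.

none

P1: worse on memory (114 vs 255).
P2: worse on memory (29 vs 255).
P3: worse on memory (87 vs 255).
P4: worse on memory (100 vs 255).
P5: worse on memory (217 vs 255).
P6: worse on memory (210 vs 255).
P7: worse on memory (80 vs 255).
P9: worse on memory (135 vs 255).
P10: worse on memory (13 vs 255).
No option dominates P8.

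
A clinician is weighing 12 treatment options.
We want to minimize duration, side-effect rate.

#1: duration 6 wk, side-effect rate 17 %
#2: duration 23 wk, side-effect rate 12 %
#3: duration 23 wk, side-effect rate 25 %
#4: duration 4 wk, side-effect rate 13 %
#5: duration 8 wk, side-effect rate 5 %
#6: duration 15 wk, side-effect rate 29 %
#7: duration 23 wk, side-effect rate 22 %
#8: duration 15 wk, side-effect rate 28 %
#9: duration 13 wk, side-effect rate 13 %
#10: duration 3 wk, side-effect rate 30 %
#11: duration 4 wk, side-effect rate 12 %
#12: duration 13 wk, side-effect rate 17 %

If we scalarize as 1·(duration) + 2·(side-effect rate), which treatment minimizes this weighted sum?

#5

#1: 1·6 + 2·17 = 40
#2: 1·23 + 2·12 = 47
#3: 1·23 + 2·25 = 73
#4: 1·4 + 2·13 = 30
#5: 1·8 + 2·5 = 18
#6: 1·15 + 2·29 = 73
#7: 1·23 + 2·22 = 67
#8: 1·15 + 2·28 = 71
#9: 1·13 + 2·13 = 39
#10: 1·3 + 2·30 = 63
#11: 1·4 + 2·12 = 28
#12: 1·13 + 2·17 = 47
Lowest: #5 at 18.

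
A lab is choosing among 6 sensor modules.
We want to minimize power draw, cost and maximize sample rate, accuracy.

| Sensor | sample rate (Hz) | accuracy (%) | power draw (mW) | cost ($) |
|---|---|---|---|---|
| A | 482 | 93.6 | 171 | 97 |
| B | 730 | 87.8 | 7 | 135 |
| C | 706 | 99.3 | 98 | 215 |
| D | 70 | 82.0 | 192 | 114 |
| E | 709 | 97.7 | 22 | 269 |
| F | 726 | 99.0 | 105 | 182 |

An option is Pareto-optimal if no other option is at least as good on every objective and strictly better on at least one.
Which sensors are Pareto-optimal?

A: not dominated (best cost).
B: not dominated (best sample rate).
C: not dominated (best accuracy).
D: dominated by A (sample rate 482≥70, accuracy 93.6≥82.0, power draw 171≤192, cost 97≤114).
E: not dominated.
F: not dominated.

A, B, C, E, F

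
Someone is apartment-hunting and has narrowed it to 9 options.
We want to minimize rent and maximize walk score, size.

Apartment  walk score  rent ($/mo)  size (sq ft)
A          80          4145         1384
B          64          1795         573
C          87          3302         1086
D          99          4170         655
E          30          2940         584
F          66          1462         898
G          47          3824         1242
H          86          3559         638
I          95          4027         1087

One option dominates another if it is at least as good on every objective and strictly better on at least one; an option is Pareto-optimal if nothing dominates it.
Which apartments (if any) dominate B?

F

F: walk score 66≥64, rent 1462≤1795, size 898≥573 — dominates B.
Others (A, C, D, E, G, H, I) are each worse than B on at least one objective.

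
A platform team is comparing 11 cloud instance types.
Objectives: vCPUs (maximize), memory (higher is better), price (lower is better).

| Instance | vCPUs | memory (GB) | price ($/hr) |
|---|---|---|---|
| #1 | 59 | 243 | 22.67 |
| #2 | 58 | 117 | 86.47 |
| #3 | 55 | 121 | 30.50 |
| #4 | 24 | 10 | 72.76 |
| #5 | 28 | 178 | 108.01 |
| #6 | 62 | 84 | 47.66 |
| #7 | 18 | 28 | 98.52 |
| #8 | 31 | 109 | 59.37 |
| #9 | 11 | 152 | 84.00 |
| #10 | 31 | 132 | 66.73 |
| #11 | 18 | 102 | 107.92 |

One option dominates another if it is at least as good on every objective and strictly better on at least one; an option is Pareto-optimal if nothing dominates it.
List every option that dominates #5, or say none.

#1

#1: vCPUs 59≥28, memory 243≥178, price 22.67≤108.01 — dominates #5.
Others (#2, #3, #4, #6, #7, #8, #9, #10, #11) are each worse than #5 on at least one objective.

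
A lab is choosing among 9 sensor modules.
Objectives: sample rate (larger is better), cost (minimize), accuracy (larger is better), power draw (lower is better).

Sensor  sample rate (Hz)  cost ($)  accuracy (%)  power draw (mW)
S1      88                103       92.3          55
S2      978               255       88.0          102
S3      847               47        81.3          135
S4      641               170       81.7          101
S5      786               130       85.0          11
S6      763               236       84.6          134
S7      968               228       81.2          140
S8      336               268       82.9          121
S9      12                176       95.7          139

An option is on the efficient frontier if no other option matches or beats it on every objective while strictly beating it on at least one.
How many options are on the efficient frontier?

S1: not dominated.
S2: not dominated (best sample rate).
S3: not dominated (best cost).
S4: dominated by S5 (sample rate 786≥641, cost 130≤170, accuracy 85.0≥81.7, power draw 11≤101).
S5: not dominated (best power draw).
S6: dominated by S5 (sample rate 786≥763, cost 130≤236, accuracy 85.0≥84.6, power draw 11≤134).
S7: not dominated.
S8: dominated by S2 (sample rate 978≥336, cost 255≤268, accuracy 88.0≥82.9, power draw 102≤121).
S9: not dominated (best accuracy).
Pareto-optimal: S1, S2, S3, S5, S7, S9 → 6.

6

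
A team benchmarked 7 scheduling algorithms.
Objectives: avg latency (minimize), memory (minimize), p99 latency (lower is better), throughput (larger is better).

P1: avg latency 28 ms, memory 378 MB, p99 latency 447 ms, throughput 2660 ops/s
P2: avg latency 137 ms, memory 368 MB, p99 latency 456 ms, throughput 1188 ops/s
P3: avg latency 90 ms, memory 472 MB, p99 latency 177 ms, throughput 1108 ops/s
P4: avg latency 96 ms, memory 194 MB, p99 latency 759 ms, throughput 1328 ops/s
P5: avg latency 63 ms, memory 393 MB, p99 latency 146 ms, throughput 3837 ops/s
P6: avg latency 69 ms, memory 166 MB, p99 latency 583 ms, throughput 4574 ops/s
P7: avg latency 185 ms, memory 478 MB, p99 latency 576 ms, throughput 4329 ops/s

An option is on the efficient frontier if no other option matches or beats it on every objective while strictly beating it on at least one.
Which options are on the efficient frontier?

P1: not dominated (best avg latency).
P2: not dominated.
P3: dominated by P5 (avg latency 63≤90, memory 393≤472, p99 latency 146≤177, throughput 3837≥1108).
P4: dominated by P6 (avg latency 69≤96, memory 166≤194, p99 latency 583≤759, throughput 4574≥1328).
P5: not dominated (best p99 latency).
P6: not dominated (best memory).
P7: not dominated.

P1, P2, P5, P6, P7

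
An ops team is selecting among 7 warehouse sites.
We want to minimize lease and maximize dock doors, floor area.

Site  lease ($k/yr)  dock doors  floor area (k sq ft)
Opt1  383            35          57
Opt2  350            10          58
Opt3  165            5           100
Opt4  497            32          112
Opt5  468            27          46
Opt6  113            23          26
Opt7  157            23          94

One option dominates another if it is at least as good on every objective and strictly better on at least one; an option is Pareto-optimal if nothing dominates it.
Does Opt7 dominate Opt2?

Opt7 vs Opt2: lease 157≤350, dock doors 23≥10, floor area 94≥58 — Opt7 is at least as good on every objective with at least one strict improvement.

Yes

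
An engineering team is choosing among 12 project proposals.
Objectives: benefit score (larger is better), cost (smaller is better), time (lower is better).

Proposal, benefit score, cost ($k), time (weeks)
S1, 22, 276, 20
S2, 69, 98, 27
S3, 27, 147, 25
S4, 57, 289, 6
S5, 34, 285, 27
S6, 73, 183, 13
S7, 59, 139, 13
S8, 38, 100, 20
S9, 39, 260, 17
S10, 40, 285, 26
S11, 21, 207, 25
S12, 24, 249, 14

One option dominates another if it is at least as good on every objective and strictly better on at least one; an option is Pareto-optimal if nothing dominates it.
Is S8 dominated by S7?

No

S7 vs S8: S7 is worse on cost (139 vs 100), so it does not dominate S8.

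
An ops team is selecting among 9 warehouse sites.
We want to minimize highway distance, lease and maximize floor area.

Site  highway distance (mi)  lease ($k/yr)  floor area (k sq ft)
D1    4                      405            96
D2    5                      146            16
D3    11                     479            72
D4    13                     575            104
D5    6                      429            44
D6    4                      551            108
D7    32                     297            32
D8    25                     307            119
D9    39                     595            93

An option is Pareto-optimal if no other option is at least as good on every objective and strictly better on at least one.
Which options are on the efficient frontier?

D1: not dominated.
D2: not dominated (best lease).
D3: dominated by D1 (highway distance 4≤11, lease 405≤479, floor area 96≥72).
D4: dominated by D6 (highway distance 4≤13, lease 551≤575, floor area 108≥104).
D5: dominated by D1 (highway distance 4≤6, lease 405≤429, floor area 96≥44).
D6: not dominated.
D7: not dominated.
D8: not dominated (best floor area).
D9: dominated by D1 (highway distance 4≤39, lease 405≤595, floor area 96≥93).

D1, D2, D6, D7, D8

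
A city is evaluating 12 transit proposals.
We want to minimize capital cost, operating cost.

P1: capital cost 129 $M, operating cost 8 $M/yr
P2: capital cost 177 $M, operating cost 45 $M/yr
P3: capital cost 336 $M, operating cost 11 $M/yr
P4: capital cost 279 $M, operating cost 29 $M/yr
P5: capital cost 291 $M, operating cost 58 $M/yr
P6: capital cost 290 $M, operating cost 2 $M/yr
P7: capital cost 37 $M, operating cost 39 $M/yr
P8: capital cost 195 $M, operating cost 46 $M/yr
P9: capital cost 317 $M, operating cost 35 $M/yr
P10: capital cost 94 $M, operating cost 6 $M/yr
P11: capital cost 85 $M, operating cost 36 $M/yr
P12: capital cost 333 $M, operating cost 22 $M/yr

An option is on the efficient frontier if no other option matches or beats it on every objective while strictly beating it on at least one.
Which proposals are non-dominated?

P1: dominated by P10 (capital cost 94≤129, operating cost 6≤8).
P2: dominated by P1 (capital cost 129≤177, operating cost 8≤45).
P3: dominated by P1 (capital cost 129≤336, operating cost 8≤11).
P4: dominated by P1 (capital cost 129≤279, operating cost 8≤29).
P5: dominated by P1 (capital cost 129≤291, operating cost 8≤58).
P6: not dominated (best operating cost).
P7: not dominated (best capital cost).
P8: dominated by P1 (capital cost 129≤195, operating cost 8≤46).
P9: dominated by P1 (capital cost 129≤317, operating cost 8≤35).
P10: not dominated.
P11: not dominated.
P12: dominated by P1 (capital cost 129≤333, operating cost 8≤22).

P6, P7, P10, P11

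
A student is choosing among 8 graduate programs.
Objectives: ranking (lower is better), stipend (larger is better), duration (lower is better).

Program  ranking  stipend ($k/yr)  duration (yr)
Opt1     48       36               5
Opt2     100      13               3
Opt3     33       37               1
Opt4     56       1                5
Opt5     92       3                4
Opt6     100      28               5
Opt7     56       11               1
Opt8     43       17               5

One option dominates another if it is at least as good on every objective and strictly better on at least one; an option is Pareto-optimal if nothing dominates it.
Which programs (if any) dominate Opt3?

Opt1: worse on ranking (48 vs 33).
Opt2: worse on ranking (100 vs 33).
Opt4: worse on ranking (56 vs 33).
Opt5: worse on ranking (92 vs 33).
Opt6: worse on ranking (100 vs 33).
Opt7: worse on ranking (56 vs 33).
Opt8: worse on ranking (43 vs 33).
No option dominates Opt3.

none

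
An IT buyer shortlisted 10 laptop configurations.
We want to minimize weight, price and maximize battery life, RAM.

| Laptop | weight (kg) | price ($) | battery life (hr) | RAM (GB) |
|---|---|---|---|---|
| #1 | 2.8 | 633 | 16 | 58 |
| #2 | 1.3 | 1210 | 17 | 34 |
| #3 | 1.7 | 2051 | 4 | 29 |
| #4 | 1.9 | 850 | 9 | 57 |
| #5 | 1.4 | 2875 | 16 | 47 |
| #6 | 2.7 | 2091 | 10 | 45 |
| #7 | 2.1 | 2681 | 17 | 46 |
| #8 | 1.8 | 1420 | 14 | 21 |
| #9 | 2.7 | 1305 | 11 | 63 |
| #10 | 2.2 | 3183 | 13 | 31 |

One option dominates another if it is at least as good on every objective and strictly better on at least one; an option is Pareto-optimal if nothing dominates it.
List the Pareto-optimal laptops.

#1: not dominated (best price).
#2: not dominated (best weight).
#3: dominated by #2 (weight 1.3≤1.7, price 1210≤2051, battery life 17≥4, RAM 34≥29).
#4: not dominated.
#5: not dominated.
#6: dominated by #9 (weight 2.7≤2.7, price 1305≤2091, battery life 11≥10, RAM 63≥45).
#7: not dominated.
#8: dominated by #2 (weight 1.3≤1.8, price 1210≤1420, battery life 17≥14, RAM 34≥21).
#9: not dominated (best RAM).
#10: dominated by #2 (weight 1.3≤2.2, price 1210≤3183, battery life 17≥13, RAM 34≥31).

#1, #2, #4, #5, #7, #9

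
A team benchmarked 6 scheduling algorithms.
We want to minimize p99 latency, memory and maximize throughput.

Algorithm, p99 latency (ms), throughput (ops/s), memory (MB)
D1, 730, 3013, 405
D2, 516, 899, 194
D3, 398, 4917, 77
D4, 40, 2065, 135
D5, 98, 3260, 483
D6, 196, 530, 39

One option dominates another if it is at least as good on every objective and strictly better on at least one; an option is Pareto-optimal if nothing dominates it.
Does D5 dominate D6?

No

D5 vs D6: D5 is worse on memory (483 vs 39), so it does not dominate D6.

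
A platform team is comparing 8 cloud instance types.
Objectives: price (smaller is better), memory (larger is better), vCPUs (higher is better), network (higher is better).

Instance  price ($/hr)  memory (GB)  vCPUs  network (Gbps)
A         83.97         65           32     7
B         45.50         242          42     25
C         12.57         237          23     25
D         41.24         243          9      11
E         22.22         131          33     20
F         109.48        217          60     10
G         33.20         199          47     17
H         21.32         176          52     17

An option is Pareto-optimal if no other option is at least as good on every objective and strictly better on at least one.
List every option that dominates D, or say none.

A: worse on price (83.97 vs 41.24).
B: worse on price (45.50 vs 41.24).
C: worse on memory (237 vs 243).
E: worse on memory (131 vs 243).
F: worse on price (109.48 vs 41.24).
G: worse on memory (199 vs 243).
H: worse on memory (176 vs 243).
No option dominates D.

none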